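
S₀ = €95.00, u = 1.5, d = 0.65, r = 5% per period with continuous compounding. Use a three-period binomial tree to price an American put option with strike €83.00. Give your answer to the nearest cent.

Risk-neutral probability p = (e^0.05 − 0.65)/(1.5 − 0.65) = 0.4013/0.8500 = 0.4721
Terminal stock prices: S_uuu = 320.6, S_uud = 138.9, S_udd = 60.21, S_ddd = 26.09
Terminal payoffs (K − S): max(-237.6, 0) = 0, max(-55.94, 0) = 0, max(22.79, 0) = 22.79, max(56.91, 0) = 56.91
Node uu (S = 213.8): continuation = e^(−0.05)·[0.4721·0.0000 + 0.5279·0.0000] = 0.0000; exercise value = 0.0000 ≤ continuation, so V_uu = 0.0000
Node ud (S = 92.62): continuation = e^(−0.05)·[0.4721·0.0000 + 0.5279·22.7937] = 11.4463; exercise value = 0.0000 ≤ continuation, so V_ud = 11.4463
Node dd (S = 40.14): continuation = e^(−0.05)·[0.4721·22.7937 + 0.5279·56.9106] = 38.8145; exercise value = 42.8625 > continuation, so V_dd = 42.8625 (exercise)
Node u (S = 142.5): continuation = e^(−0.05)·[0.4721·0.0000 + 0.5279·11.4463] = 5.7480; exercise value = 0.0000 ≤ continuation, so V_u = 5.7480
Node d (S = 61.75): continuation = e^(−0.05)·[0.4721·11.4463 + 0.5279·42.8625] = 26.6643; exercise value = 21.2500 ≤ continuation, so V_d = 26.6643
Node 0 (S = 95): continuation = e^(−0.05)·[0.4721·5.7480 + 0.5279·26.6643] = 15.9712; exercise value = 0.0000 ≤ continuation, so V_0 = 15.9712

€15.97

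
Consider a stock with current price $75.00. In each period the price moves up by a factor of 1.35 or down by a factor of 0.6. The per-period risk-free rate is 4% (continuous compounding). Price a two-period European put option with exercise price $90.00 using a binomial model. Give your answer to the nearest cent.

Risk-neutral probability p = (e^0.04 − 0.6)/(1.35 − 0.6) = 0.4408/0.7500 = 0.5877
Terminal stock prices: S_uu = 136.7, S_ud = 60.75, S_dd = 27
Terminal payoffs (K − S): max(-46.69, 0) = 0, max(29.25, 0) = 29.25, max(63, 0) = 63
Node u (S = 101.2): V_u = e^(−0.04)·[0.5877·0.0000 + 0.4123·29.2500] = 11.5856
Node d (S = 45): V_d = e^(−0.04)·[0.5877·29.2500 + 0.4123·63.0000] = 41.4710
Node 0 (S = 75): V_0 = e^(−0.04)·[0.5877·11.5856 + 0.4123·41.4710] = 22.9686

$22.97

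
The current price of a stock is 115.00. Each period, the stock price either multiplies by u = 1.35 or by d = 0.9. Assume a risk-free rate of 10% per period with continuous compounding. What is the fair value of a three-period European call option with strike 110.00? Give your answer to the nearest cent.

Risk-neutral probability p = (e^0.1 − 0.9)/(1.35 − 0.9) = 0.2052/0.4500 = 0.4559
Terminal stock prices: S_uuu = 282.9, S_uud = 188.6, S_udd = 125.8, S_ddd = 83.84
Terminal payoffs (S − K): max(172.9, 0) = 172.9, max(78.63, 0) = 78.63, max(15.75, 0) = 15.75, max(-26.16, 0) = 0
Node uu (S = 209.6): V_uu = e^(−0.1)·[0.4559·172.9431 + 0.5441·78.6288] = 110.0554
Node ud (S = 139.7): V_ud = e^(−0.1)·[0.4559·78.6288 + 0.5441·15.7525] = 40.1929
Node dd (S = 93.15): V_dd = e^(−0.1)·[0.4559·15.7525 + 0.5441·0.0000] = 6.4987
Node u (S = 155.2): V_u = e^(−0.1)·[0.4559·110.0554 + 0.5441·40.1929] = 65.1896
Node d (S = 103.5): V_d = e^(−0.1)·[0.4559·40.1929 + 0.5441·6.4987] = 19.7807
Node 0 (S = 115): V_0 = e^(−0.1)·[0.4559·65.1896 + 0.5441·19.7807] = 36.6316

36.63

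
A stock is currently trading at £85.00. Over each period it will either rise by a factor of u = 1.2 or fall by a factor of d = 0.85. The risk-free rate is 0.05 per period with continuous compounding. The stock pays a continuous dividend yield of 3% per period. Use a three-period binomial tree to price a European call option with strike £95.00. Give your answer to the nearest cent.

Per-period risk-free factor R = e^0.05 = 1.0513; dividend-adjusted growth = e^(0.05−0.03) = 1.0202.
Risk-neutral probability p = (1.0202 − 0.85)/(1.2 − 0.85) = 0.1702/0.3500 = 0.4863
Terminal stock prices: S_uuu = 146.9, S_uud = 104, S_udd = 73.69, S_ddd = 52.2
Terminal payoffs (S − K): max(51.88, 0) = 51.88, max(9.04, 0) = 9.04, max(-21.31, 0) = 0, max(-42.8, 0) = 0
Node uu (S = 122.4): V_uu = e^(−0.05)·[0.4863·51.8800 + 0.5137·9.0400] = 28.4157
Node ud (S = 86.7): V_ud = e^(−0.05)·[0.4863·9.0400 + 0.5137·0.0000] = 4.1817
Node dd (S = 61.41): V_dd = e^(−0.05)·[0.4863·0.0000 + 0.5137·0.0000] = 0.0000
Node u (S = 102): V_u = e^(−0.05)·[0.4863·28.4157 + 0.5137·4.1817] = 15.1877
Node d (S = 72.25): V_d = e^(−0.05)·[0.4863·4.1817 + 0.5137·0.0000] = 1.9343
Node 0 (S = 85): V_0 = e^(−0.05)·[0.4863·15.1877 + 0.5137·1.9343] = 7.9707

£7.97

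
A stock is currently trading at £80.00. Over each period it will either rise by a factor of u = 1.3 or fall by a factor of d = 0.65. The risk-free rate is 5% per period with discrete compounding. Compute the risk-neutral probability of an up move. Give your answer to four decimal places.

p = 0.6154

Risk-neutral probability p = (1 + 0.05 − 0.65)/(1.3 − 0.65) = 0.4000/0.6500 = 0.6154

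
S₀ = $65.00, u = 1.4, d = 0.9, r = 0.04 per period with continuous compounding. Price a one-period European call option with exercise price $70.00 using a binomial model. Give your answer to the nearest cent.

$5.68

Risk-neutral probability p = (e^0.04 − 0.9)/(1.4 − 0.9) = 0.1408/0.5000 = 0.2816
Terminal stock prices: S_u = 91, S_d = 58.5
Terminal payoffs (S − K): max(21, 0) = 21, max(-11.5, 0) = 0
Node 0 (S = 65): V_0 = e^(−0.04)·[0.2816·21.0000 + 0.7184·0.0000] = 5.6822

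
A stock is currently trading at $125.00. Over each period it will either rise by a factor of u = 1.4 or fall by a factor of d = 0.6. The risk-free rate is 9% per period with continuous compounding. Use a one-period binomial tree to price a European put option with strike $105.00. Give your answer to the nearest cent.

Risk-neutral probability p = (e^0.09 − 0.6)/(1.4 − 0.6) = 0.4942/0.8000 = 0.6177
Terminal stock prices: S_u = 175, S_d = 75
Terminal payoffs (K − S): max(-70, 0) = 0, max(30, 0) = 30
Node 0 (S = 125): V_0 = e^(−0.09)·[0.6177·0.0000 + 0.3823·30.0000] = 10.4814

$10.48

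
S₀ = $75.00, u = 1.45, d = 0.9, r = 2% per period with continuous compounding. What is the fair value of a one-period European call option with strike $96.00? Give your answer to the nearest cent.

Risk-neutral probability p = (e^0.02 − 0.9)/(1.45 − 0.9) = 0.1202/0.5500 = 0.2185
Terminal stock prices: S_u = 108.8, S_d = 67.5
Terminal payoffs (S − K): max(12.75, 0) = 12.75, max(-28.5, 0) = 0
Node 0 (S = 75): V_0 = e^(−0.02)·[0.2185·12.7500 + 0.7815·0.0000] = 2.7313

$2.73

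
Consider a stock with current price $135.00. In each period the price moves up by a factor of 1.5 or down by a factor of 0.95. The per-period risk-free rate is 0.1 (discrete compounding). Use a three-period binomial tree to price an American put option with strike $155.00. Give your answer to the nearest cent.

$20.00

Risk-neutral probability p = (1 + 0.1 − 0.95)/(1.5 − 0.95) = 0.1500/0.5500 = 0.2727
Terminal stock prices: S_uuu = 455.6, S_uud = 288.6, S_udd = 182.8, S_ddd = 115.7
Terminal payoffs (K − S): max(-300.6, 0) = 0, max(-133.6, 0) = 0, max(-27.76, 0) = 0, max(39.25, 0) = 39.25
Node uu (S = 303.8): continuation = 1/1.1·[0.2727·0.0000 + 0.7273·0.0000] = 0.0000; exercise value = 0.0000 ≤ continuation, so V_uu = 0.0000
Node ud (S = 192.4): continuation = 1/1.1·[0.2727·0.0000 + 0.7273·0.0000] = 0.0000; exercise value = 0.0000 ≤ continuation, so V_ud = 0.0000
Node dd (S = 121.8): continuation = 1/1.1·[0.2727·0.0000 + 0.7273·39.2544] = 25.9533; exercise value = 33.1625 > continuation, so V_dd = 33.1625 (exercise)
Node u (S = 202.5): continuation = 1/1.1·[0.2727·0.0000 + 0.7273·0.0000] = 0.0000; exercise value = 0.0000 ≤ continuation, so V_u = 0.0000
Node d (S = 128.2): continuation = 1/1.1·[0.2727·0.0000 + 0.7273·33.1625] = 21.9256; exercise value = 26.7500 > continuation, so V_d = 26.7500 (exercise)
Node 0 (S = 135): continuation = 1/1.1·[0.2727·0.0000 + 0.7273·26.7500] = 17.6860; exercise value = 20.0000 > continuation, so V_0 = 20.0000 (exercise)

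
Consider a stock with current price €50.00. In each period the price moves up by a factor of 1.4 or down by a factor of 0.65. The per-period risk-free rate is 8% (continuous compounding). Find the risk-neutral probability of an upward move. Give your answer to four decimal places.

Risk-neutral probability p = (e^0.08 − 0.65)/(1.4 − 0.65) = 0.4333/0.7500 = 0.5777

p = 0.5777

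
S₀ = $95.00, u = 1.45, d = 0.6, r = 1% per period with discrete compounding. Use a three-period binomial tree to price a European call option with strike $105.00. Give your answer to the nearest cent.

$25.31

Risk-neutral probability p = (1 + 0.01 − 0.6)/(1.45 − 0.6) = 0.4100/0.8500 = 0.4824
Terminal stock prices: S_uuu = 289.6, S_uud = 119.8, S_udd = 49.59, S_ddd = 20.52
Terminal payoffs (S − K): max(184.6, 0) = 184.6, max(14.84, 0) = 14.84, max(-55.41, 0) = 0, max(-84.48, 0) = 0
Node uu (S = 199.7): V_uu = 1/1.01·[0.4824·184.6194 + 0.5176·14.8425] = 95.7771
Node ud (S = 82.65): V_ud = 1/1.01·[0.4824·14.8425 + 0.5176·0.0000] = 7.0884
Node dd (S = 34.2): V_dd = 1/1.01·[0.4824·0.0000 + 0.5176·0.0000] = 0.0000
Node u (S = 137.8): V_u = 1/1.01·[0.4824·95.7771 + 0.5176·7.0884] = 49.3739
Node d (S = 57): V_d = 1/1.01·[0.4824·7.0884 + 0.5176·0.0000] = 3.3853
Node 0 (S = 95): V_0 = 1/1.01·[0.4824·49.3739 + 0.5176·3.3853] = 25.3149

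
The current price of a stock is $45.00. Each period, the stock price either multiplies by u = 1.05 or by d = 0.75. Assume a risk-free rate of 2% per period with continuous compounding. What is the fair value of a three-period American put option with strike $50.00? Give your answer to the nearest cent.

Risk-neutral probability p = (e^0.02 − 0.75)/(1.05 − 0.75) = 0.2702/0.3000 = 0.9007
Terminal stock prices: S_uuu = 52.09, S_uud = 37.21, S_udd = 26.58, S_ddd = 18.98
Terminal payoffs (K − S): max(-2.093, 0) = 0, max(12.79, 0) = 12.79, max(23.42, 0) = 23.42, max(31.02, 0) = 31.02
Node uu (S = 49.61): continuation = e^(−0.02)·[0.9007·0.0000 + 0.0993·12.7906] = 1.2453; exercise value = 0.3875 ≤ continuation, so V_uu = 1.2453
Node ud (S = 35.44): continuation = e^(−0.02)·[0.9007·12.7906 + 0.0993·23.4219] = 13.5724; exercise value = 14.5625 > continuation, so V_ud = 14.5625 (exercise)
Node dd (S = 25.31): continuation = e^(−0.02)·[0.9007·23.4219 + 0.0993·31.0156] = 23.6974; exercise value = 24.6875 > continuation, so V_dd = 24.6875 (exercise)
Node u (S = 47.25): continuation = e^(−0.02)·[0.9007·1.2453 + 0.0993·14.5625] = 2.5172; exercise value = 2.7500 > continuation, so V_u = 2.7500 (exercise)
Node d (S = 33.75): continuation = e^(−0.02)·[0.9007·14.5625 + 0.0993·24.6875] = 15.2599; exercise value = 16.2500 > continuation, so V_d = 16.2500 (exercise)
Node 0 (S = 45): continuation = e^(−0.02)·[0.9007·2.7500 + 0.0993·16.2500] = 4.0099; exercise value = 5.0000 > continuation, so V_0 = 5.0000 (exercise)

$5.00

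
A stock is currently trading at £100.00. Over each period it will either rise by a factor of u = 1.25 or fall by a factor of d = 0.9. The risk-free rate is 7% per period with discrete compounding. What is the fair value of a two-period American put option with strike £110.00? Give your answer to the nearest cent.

Risk-neutral probability p = (1 + 0.07 − 0.9)/(1.25 − 0.9) = 0.1700/0.3500 = 0.4857
Terminal stock prices: S_uu = 156.2, S_ud = 112.5, S_dd = 81
Terminal payoffs (K − S): max(-46.25, 0) = 0, max(-2.5, 0) = 0, max(29, 0) = 29
Node u (S = 125): continuation = 1/1.07·[0.4857·0.0000 + 0.5143·0.0000] = 0.0000; exercise value = 0.0000 ≤ continuation, so V_u = 0.0000
Node d (S = 90): continuation = 1/1.07·[0.4857·0.0000 + 0.5143·29.0000] = 13.9386; exercise value = 20.0000 > continuation, so V_d = 20.0000 (exercise)
Node 0 (S = 100): continuation = 1/1.07·[0.4857·0.0000 + 0.5143·20.0000] = 9.6128; exercise value = 10.0000 > continuation, so V_0 = 10.0000 (exercise)

£10.00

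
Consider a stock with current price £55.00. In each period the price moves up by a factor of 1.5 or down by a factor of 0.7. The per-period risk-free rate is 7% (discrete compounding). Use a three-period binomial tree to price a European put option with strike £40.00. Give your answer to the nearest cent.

£2.68

Risk-neutral probability p = (1 + 0.07 − 0.7)/(1.5 − 0.7) = 0.3700/0.8000 = 0.4625
Terminal stock prices: S_uuu = 185.6, S_uud = 86.62, S_udd = 40.42, S_ddd = 18.86
Terminal payoffs (K − S): max(-145.6, 0) = 0, max(-46.62, 0) = 0, max(-0.425, 0) = 0, max(21.14, 0) = 21.14
Node uu (S = 123.8): V_uu = 1/1.07·[0.4625·0.0000 + 0.5375·0.0000] = 0.0000
Node ud (S = 57.75): V_ud = 1/1.07·[0.4625·0.0000 + 0.5375·0.0000] = 0.0000
Node dd (S = 26.95): V_dd = 1/1.07·[0.4625·0.0000 + 0.5375·21.1350] = 10.6169
Node u (S = 82.5): V_u = 1/1.07·[0.4625·0.0000 + 0.5375·0.0000] = 0.0000
Node d (S = 38.5): V_d = 1/1.07·[0.4625·0.0000 + 0.5375·10.6169] = 5.3332
Node 0 (S = 55): V_0 = 1/1.07·[0.4625·0.0000 + 0.5375·5.3332] = 2.6791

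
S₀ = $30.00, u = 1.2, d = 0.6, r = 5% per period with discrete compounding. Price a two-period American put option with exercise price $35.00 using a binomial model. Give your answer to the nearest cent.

Risk-neutral probability p = (1 + 0.05 − 0.6)/(1.2 − 0.6) = 0.4500/0.6000 = 0.7500
Terminal stock prices: S_uu = 43.2, S_ud = 21.6, S_dd = 10.8
Terminal payoffs (K − S): max(-8.2, 0) = 0, max(13.4, 0) = 13.4, max(24.2, 0) = 24.2
Node u (S = 36): continuation = 1/1.05·[0.7500·0.0000 + 0.2500·13.4000] = 3.1905; exercise value = 0.0000 ≤ continuation, so V_u = 3.1905
Node d (S = 18): continuation = 1/1.05·[0.7500·13.4000 + 0.2500·24.2000] = 15.3333; exercise value = 17.0000 > continuation, so V_d = 17.0000 (exercise)
Node 0 (S = 30): continuation = 1/1.05·[0.7500·3.1905 + 0.2500·17.0000] = 6.3265; exercise value = 5.0000 ≤ continuation, so V_0 = 6.3265

$6.33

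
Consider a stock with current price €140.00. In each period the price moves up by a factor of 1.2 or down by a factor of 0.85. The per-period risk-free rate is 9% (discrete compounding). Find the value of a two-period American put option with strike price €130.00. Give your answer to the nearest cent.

Risk-neutral probability p = (1 + 0.09 − 0.85)/(1.2 − 0.85) = 0.2400/0.3500 = 0.6857
Terminal stock prices: S_uu = 201.6, S_ud = 142.8, S_dd = 101.1
Terminal payoffs (K − S): max(-71.6, 0) = 0, max(-12.8, 0) = 0, max(28.85, 0) = 28.85
Node u (S = 168): continuation = 1/1.09·[0.6857·0.0000 + 0.3143·0.0000] = 0.0000; exercise value = 0.0000 ≤ continuation, so V_u = 0.0000
Node d (S = 119): continuation = 1/1.09·[0.6857·0.0000 + 0.3143·28.8500] = 8.3185; exercise value = 11.0000 > continuation, so V_d = 11.0000 (exercise)
Node 0 (S = 140): continuation = 1/1.09·[0.6857·0.0000 + 0.3143·11.0000] = 3.1717; exercise value = 0.0000 ≤ continuation, so V_0 = 3.1717

€3.17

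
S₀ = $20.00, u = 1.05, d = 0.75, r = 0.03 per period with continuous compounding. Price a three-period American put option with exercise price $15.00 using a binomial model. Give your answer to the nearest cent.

$0.04

Risk-neutral probability p = (e^0.03 − 0.75)/(1.05 − 0.75) = 0.2805/0.3000 = 0.9348
Terminal stock prices: S_uuu = 23.15, S_uud = 16.54, S_udd = 11.81, S_ddd = 8.438
Terminal payoffs (K − S): max(-8.153, 0) = 0, max(-1.538, 0) = 0, max(3.188, 0) = 3.188, max(6.562, 0) = 6.562
Node uu (S = 22.05): continuation = e^(−0.03)·[0.9348·0.0000 + 0.0652·0.0000] = 0.0000; exercise value = 0.0000 ≤ continuation, so V_uu = 0.0000
Node ud (S = 15.75): continuation = e^(−0.03)·[0.9348·0.0000 + 0.0652·3.1875] = 0.2015; exercise value = 0.0000 ≤ continuation, so V_ud = 0.2015
Node dd (S = 11.25): continuation = e^(−0.03)·[0.9348·3.1875 + 0.0652·6.5625] = 3.3067; exercise value = 3.7500 > continuation, so V_dd = 3.7500 (exercise)
Node u (S = 21): continuation = e^(−0.03)·[0.9348·0.0000 + 0.0652·0.2015] = 0.0127; exercise value = 0.0000 ≤ continuation, so V_u = 0.0127
Node d (S = 15): continuation = e^(−0.03)·[0.9348·0.2015 + 0.0652·3.7500] = 0.4199; exercise value = 0.0000 ≤ continuation, so V_d = 0.4199
Node 0 (S = 20): continuation = e^(−0.03)·[0.9348·0.0127 + 0.0652·0.4199] = 0.0381; exercise value = 0.0000 ≤ continuation, so V_0 = 0.0381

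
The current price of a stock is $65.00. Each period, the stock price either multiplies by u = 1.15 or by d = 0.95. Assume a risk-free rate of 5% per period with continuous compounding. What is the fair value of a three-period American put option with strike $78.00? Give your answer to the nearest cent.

Risk-neutral probability p = (e^0.05 − 0.95)/(1.15 − 0.95) = 0.1013/0.2000 = 0.5064
Terminal stock prices: S_uuu = 98.86, S_uud = 81.66, S_udd = 67.46, S_ddd = 55.73
Terminal payoffs (K − S): max(-20.86, 0) = 0, max(-3.664, 0) = 0, max(10.54, 0) = 10.54, max(22.27, 0) = 22.27
Node uu (S = 85.96): continuation = e^(−0.05)·[0.5064·0.0000 + 0.4936·0.0000] = 0.0000; exercise value = 0.0000 ≤ continuation, so V_uu = 0.0000
Node ud (S = 71.01): continuation = e^(−0.05)·[0.5064·0.0000 + 0.4936·10.5381] = 4.9484; exercise value = 6.9875 > continuation, so V_ud = 6.9875 (exercise)
Node dd (S = 58.66): continuation = e^(−0.05)·[0.5064·10.5381 + 0.4936·22.2706] = 15.5334; exercise value = 19.3375 > continuation, so V_dd = 19.3375 (exercise)
Node u (S = 74.75): continuation = e^(−0.05)·[0.5064·0.0000 + 0.4936·6.9875] = 3.2811; exercise value = 3.2500 ≤ continuation, so V_u = 3.2811
Node d (S = 61.75): continuation = e^(−0.05)·[0.5064·6.9875 + 0.4936·19.3375] = 12.4459; exercise value = 16.2500 > continuation, so V_d = 16.2500 (exercise)
Node 0 (S = 65): continuation = e^(−0.05)·[0.5064·3.2811 + 0.4936·16.2500] = 9.2109; exercise value = 13.0000 > continuation, so V_0 = 13.0000 (exercise)

$13.00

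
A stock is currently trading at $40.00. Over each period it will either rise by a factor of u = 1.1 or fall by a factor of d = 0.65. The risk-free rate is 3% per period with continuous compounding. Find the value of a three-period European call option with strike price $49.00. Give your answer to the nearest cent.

Risk-neutral probability p = (e^0.03 − 0.65)/(1.1 − 0.65) = 0.3805/0.4500 = 0.8455
Terminal stock prices: S_uuu = 53.24, S_uud = 31.46, S_udd = 18.59, S_ddd = 10.98
Terminal payoffs (S − K): max(4.24, 0) = 4.24, max(-17.54, 0) = 0, max(-30.41, 0) = 0, max(-38.02, 0) = 0
Node uu (S = 48.4): V_uu = e^(−0.03)·[0.8455·4.2400 + 0.1545·0.0000] = 3.4788
Node ud (S = 28.6): V_ud = e^(−0.03)·[0.8455·0.0000 + 0.1545·0.0000] = 0.0000
Node dd (S = 16.9): V_dd = e^(−0.03)·[0.8455·0.0000 + 0.1545·0.0000] = 0.0000
Node u (S = 44): V_u = e^(−0.03)·[0.8455·3.4788 + 0.1545·0.0000] = 2.8542
Node d (S = 26): V_d = e^(−0.03)·[0.8455·0.0000 + 0.1545·0.0000] = 0.0000
Node 0 (S = 40): V_0 = e^(−0.03)·[0.8455·2.8542 + 0.1545·0.0000] = 2.3418

$2.34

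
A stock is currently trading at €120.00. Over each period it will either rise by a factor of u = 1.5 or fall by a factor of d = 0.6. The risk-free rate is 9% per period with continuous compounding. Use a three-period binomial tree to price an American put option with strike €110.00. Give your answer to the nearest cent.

€19.51

Risk-neutral probability p = (e^0.09 − 0.6)/(1.5 − 0.6) = 0.4942/0.9000 = 0.5491
Terminal stock prices: S_uuu = 405, S_uud = 162, S_udd = 64.8, S_ddd = 25.92
Terminal payoffs (K − S): max(-295, 0) = 0, max(-52, 0) = 0, max(45.2, 0) = 45.2, max(84.08, 0) = 84.08
Node uu (S = 270): continuation = e^(−0.09)·[0.5491·0.0000 + 0.4509·0.0000] = 0.0000; exercise value = 0.0000 ≤ continuation, so V_uu = 0.0000
Node ud (S = 108): continuation = e^(−0.09)·[0.5491·0.0000 + 0.4509·45.2000] = 18.6273; exercise value = 2.0000 ≤ continuation, so V_ud = 18.6273
Node dd (S = 43.2): continuation = e^(−0.09)·[0.5491·45.2000 + 0.4509·84.0800] = 57.3324; exercise value = 66.8000 > continuation, so V_dd = 66.8000 (exercise)
Node u (S = 180): continuation = e^(−0.09)·[0.5491·0.0000 + 0.4509·18.6273] = 7.6764; exercise value = 0.0000 ≤ continuation, so V_u = 7.6764
Node d (S = 72): continuation = e^(−0.09)·[0.5491·18.6273 + 0.4509·66.8000] = 36.8764; exercise value = 38.0000 > continuation, so V_d = 38.0000 (exercise)
Node 0 (S = 120): continuation = e^(−0.09)·[0.5491·7.6764 + 0.4509·38.0000] = 19.5123; exercise value = 0.0000 ≤ continuation, so V_0 = 19.5123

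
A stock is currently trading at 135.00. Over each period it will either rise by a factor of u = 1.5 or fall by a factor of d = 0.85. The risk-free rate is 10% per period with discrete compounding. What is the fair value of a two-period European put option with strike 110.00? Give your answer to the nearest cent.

3.90

Risk-neutral probability p = (1 + 0.1 − 0.85)/(1.5 − 0.85) = 0.2500/0.6500 = 0.3846
Terminal stock prices: S_uu = 303.8, S_ud = 172.1, S_dd = 97.54
Terminal payoffs (K − S): max(-193.8, 0) = 0, max(-62.12, 0) = 0, max(12.46, 0) = 12.46
Node u (S = 202.5): V_u = 1/1.1·[0.3846·0.0000 + 0.6154·0.0000] = 0.0000
Node d (S = 114.8): V_d = 1/1.1·[0.3846·0.0000 + 0.6154·12.4625] = 6.9720
Node 0 (S = 135): V_0 = 1/1.1·[0.3846·0.0000 + 0.6154·6.9720] = 3.9004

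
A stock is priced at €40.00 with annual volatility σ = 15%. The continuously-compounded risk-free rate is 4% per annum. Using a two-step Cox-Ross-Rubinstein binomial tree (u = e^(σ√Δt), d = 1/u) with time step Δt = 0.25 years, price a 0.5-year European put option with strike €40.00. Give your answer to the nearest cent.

€1.11

CRR parameters: u = e^(σ√Δt) = e^(0.15·√0.25) = 1.0779, d = 1/u = 0.9277
Per-period rate: rΔt = 0.04·0.25 = 0.01, so R = e^0.01 = 1.0101
Risk-neutral probability p = (e^0.01 − 0.9277)/(1.0779 − 0.9277) = 0.0823/0.1501 = 0.5482
Terminal stock prices: S_uu = 46.47, S_ud = 40, S_dd = 34.43
Terminal payoffs (K − S): max(-6.473, 0) = 0, max(0, 0) = 0, max(5.572, 0) = 5.572
Node u (S = 43.12): V_u = e^(−0.01)·[0.5482·0.0000 + 0.4518·0.0000] = 0.0000
Node d (S = 37.11): V_d = e^(−0.01)·[0.5482·0.0000 + 0.4518·5.5717] = 2.4923
Node 0 (S = 40): V_0 = e^(−0.01)·[0.5482·0.0000 + 0.4518·2.4923] = 1.1148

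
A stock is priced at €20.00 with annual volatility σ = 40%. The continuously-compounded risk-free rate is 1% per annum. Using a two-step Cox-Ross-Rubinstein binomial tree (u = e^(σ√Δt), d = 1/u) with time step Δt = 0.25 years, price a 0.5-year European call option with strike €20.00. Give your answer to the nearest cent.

€2.04

CRR parameters: u = e^(σ√Δt) = e^(0.4·√0.25) = 1.2214, d = 1/u = 0.8187
Per-period rate: rΔt = 0.01·0.25 = 0.0025, so R = e^0.0025 = 1.0025
Risk-neutral probability p = (e^0.0025 − 0.8187)/(1.2214 − 0.8187) = 0.1838/0.4027 = 0.4564
Terminal stock prices: S_uu = 29.84, S_ud = 20, S_dd = 13.41
Terminal payoffs (S − K): max(9.836, 0) = 9.836, max(0, 0) = 0, max(-6.594, 0) = 0
Node u (S = 24.43): V_u = e^(−0.0025)·[0.4564·9.8365 + 0.5436·0.0000] = 4.4780
Node d (S = 16.37): V_d = e^(−0.0025)·[0.4564·0.0000 + 0.5436·0.0000] = 0.0000
Node 0 (S = 20): V_0 = e^(−0.0025)·[0.4564·4.4780 + 0.5436·0.0000] = 2.0386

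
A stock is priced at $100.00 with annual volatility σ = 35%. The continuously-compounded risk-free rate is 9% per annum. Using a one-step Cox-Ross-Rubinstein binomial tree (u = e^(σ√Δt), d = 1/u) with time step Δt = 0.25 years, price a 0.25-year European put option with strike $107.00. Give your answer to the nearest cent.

CRR parameters: u = e^(σ√Δt) = e^(0.35·√0.25) = 1.1912, d = 1/u = 0.8395
Per-period rate: rΔt = 0.09·0.25 = 0.0225, so R = e^0.0225 = 1.0228
Risk-neutral probability p = (e^0.0225 − 0.8395)/(1.1912 − 0.8395) = 0.1833/0.3518 = 0.5210
Terminal stock prices: S_u = 119.1, S_d = 83.95
Terminal payoffs (K − S): max(-12.12, 0) = 0, max(23.05, 0) = 23.05
Node 0 (S = 100): V_0 = e^(−0.0225)·[0.5210·0.0000 + 0.4790·23.0543] = 10.7963

$10.80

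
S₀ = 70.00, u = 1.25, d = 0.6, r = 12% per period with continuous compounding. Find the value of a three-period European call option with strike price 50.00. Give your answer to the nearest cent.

Risk-neutral probability p = (e^0.12 − 0.6)/(1.25 − 0.6) = 0.5275/0.6500 = 0.8115
Terminal stock prices: S_uuu = 136.7, S_uud = 65.62, S_udd = 31.5, S_ddd = 15.12
Terminal payoffs (S − K): max(86.72, 0) = 86.72, max(15.62, 0) = 15.62, max(-18.5, 0) = 0, max(-34.88, 0) = 0
Node uu (S = 109.4): V_uu = e^(−0.12)·[0.8115·86.7188 + 0.1885·15.6250] = 65.0290
Node ud (S = 52.5): V_ud = e^(−0.12)·[0.8115·15.6250 + 0.1885·0.0000] = 11.2463
Node dd (S = 25.2): V_dd = e^(−0.12)·[0.8115·0.0000 + 0.1885·0.0000] = 0.0000
Node u (S = 87.5): V_u = e^(−0.12)·[0.8115·65.0290 + 0.1885·11.2463] = 48.6855
Node d (S = 42): V_d = e^(−0.12)·[0.8115·11.2463 + 0.1885·0.0000] = 8.0947
Node 0 (S = 70): V_0 = e^(−0.12)·[0.8115·48.6855 + 0.1885·8.0947] = 36.3952

36.40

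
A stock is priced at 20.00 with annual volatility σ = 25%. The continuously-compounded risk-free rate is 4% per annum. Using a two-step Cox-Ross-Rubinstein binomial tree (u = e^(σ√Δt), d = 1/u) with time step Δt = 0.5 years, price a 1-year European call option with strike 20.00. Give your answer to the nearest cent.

CRR parameters: u = e^(σ√Δt) = e^(0.25·√0.5) = 1.1934, d = 1/u = 0.8380
Per-period rate: rΔt = 0.04·0.5 = 0.02, so R = e^0.02 = 1.0202
Risk-neutral probability p = (e^0.02 − 0.8380)/(1.1934 − 0.8380) = 0.1822/0.3554 = 0.5128
Terminal stock prices: S_uu = 28.48, S_ud = 20, S_dd = 14.04
Terminal payoffs (S − K): max(8.482, 0) = 8.482, max(0, 0) = 0, max(-5.956, 0) = 0
Node u (S = 23.87): V_u = e^(−0.02)·[0.5128·8.4824 + 0.4872·0.0000] = 4.2633
Node d (S = 16.76): V_d = e^(−0.02)·[0.5128·0.0000 + 0.4872·0.0000] = 0.0000
Node 0 (S = 20): V_0 = e^(−0.02)·[0.5128·4.2633 + 0.4872·0.0000] = 2.1428

2.14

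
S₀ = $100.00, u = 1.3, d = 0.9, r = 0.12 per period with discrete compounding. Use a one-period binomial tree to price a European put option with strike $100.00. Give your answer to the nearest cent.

Risk-neutral probability p = (1 + 0.12 − 0.9)/(1.3 − 0.9) = 0.2200/0.4000 = 0.5500
Terminal stock prices: S_u = 130, S_d = 90
Terminal payoffs (K − S): max(-30, 0) = 0, max(10, 0) = 10
Node 0 (S = 100): V_0 = 1/1.12·[0.5500·0.0000 + 0.4500·10.0000] = 4.0179

$4.02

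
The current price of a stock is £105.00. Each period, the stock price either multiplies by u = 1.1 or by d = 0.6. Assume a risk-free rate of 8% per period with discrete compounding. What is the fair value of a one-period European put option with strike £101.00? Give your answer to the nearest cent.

£1.41

Risk-neutral probability p = (1 + 0.08 − 0.6)/(1.1 − 0.6) = 0.4800/0.5000 = 0.9600
Terminal stock prices: S_u = 115.5, S_d = 63
Terminal payoffs (K − S): max(-14.5, 0) = 0, max(38, 0) = 38
Node 0 (S = 105): V_0 = 1/1.08·[0.9600·0.0000 + 0.0400·38.0000] = 1.4074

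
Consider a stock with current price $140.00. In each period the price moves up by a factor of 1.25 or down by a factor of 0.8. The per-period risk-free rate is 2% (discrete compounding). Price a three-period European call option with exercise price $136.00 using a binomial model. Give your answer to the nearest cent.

$28.60

Risk-neutral probability p = (1 + 0.02 − 0.8)/(1.25 − 0.8) = 0.2200/0.4500 = 0.4889
Terminal stock prices: S_uuu = 273.4, S_uud = 175, S_udd = 112, S_ddd = 71.68
Terminal payoffs (S − K): max(137.4, 0) = 137.4, max(39, 0) = 39, max(-24, 0) = 0, max(-64.32, 0) = 0
Node uu (S = 218.8): V_uu = 1/1.02·[0.4889·137.4375 + 0.5111·39.0000] = 85.4167
Node ud (S = 140): V_ud = 1/1.02·[0.4889·39.0000 + 0.5111·0.0000] = 18.6928
Node dd (S = 89.6): V_dd = 1/1.02·[0.4889·0.0000 + 0.5111·0.0000] = 0.0000
Node u (S = 175): V_u = 1/1.02·[0.4889·85.4167 + 0.5111·18.6928] = 50.3072
Node d (S = 112): V_d = 1/1.02·[0.4889·18.6928 + 0.5111·0.0000] = 8.9595
Node 0 (S = 140): V_0 = 1/1.02·[0.4889·50.3072 + 0.5111·8.9595] = 28.6019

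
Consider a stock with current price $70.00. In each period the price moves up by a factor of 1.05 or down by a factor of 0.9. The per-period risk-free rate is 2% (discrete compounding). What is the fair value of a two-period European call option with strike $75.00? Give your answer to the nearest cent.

$1.34

Risk-neutral probability p = (1 + 0.02 − 0.9)/(1.05 − 0.9) = 0.1200/0.1500 = 0.8000
Terminal stock prices: S_uu = 77.17, S_ud = 66.15, S_dd = 56.7
Terminal payoffs (S − K): max(2.175, 0) = 2.175, max(-8.85, 0) = 0, max(-18.3, 0) = 0
Node u (S = 73.5): V_u = 1/1.02·[0.8000·2.1750 + 0.2000·0.0000] = 1.7059
Node d (S = 63): V_d = 1/1.02·[0.8000·0.0000 + 0.2000·0.0000] = 0.0000
Node 0 (S = 70): V_0 = 1/1.02·[0.8000·1.7059 + 0.2000·0.0000] = 1.3379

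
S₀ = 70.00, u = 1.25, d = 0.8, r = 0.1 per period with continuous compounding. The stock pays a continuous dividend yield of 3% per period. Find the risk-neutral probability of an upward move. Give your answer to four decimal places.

Per-period risk-free factor R = e^0.1 = 1.1052; dividend-adjusted growth = e^(0.1−0.03) = 1.0725.
Risk-neutral probability p = (1.0725 − 0.8)/(1.25 − 0.8) = 0.2725/0.4500 = 0.6056

p = 0.6056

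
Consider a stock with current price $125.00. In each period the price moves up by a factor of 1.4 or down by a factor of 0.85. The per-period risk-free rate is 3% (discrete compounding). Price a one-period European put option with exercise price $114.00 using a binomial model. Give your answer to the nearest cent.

$5.06

Risk-neutral probability p = (1 + 0.03 − 0.85)/(1.4 − 0.85) = 0.1800/0.5500 = 0.3273
Terminal stock prices: S_u = 175, S_d = 106.2
Terminal payoffs (K − S): max(-61, 0) = 0, max(7.75, 0) = 7.75
Node 0 (S = 125): V_0 = 1/1.03·[0.3273·0.0000 + 0.6727·7.7500] = 5.0618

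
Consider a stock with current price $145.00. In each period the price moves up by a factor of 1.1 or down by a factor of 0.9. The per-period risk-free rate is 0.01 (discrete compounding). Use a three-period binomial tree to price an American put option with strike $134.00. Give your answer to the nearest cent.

$4.32

Risk-neutral probability p = (1 + 0.01 − 0.9)/(1.1 − 0.9) = 0.1100/0.2000 = 0.5500
Terminal stock prices: S_uuu = 193, S_uud = 157.9, S_udd = 129.2, S_ddd = 105.7
Terminal payoffs (K − S): max(-59, 0) = 0, max(-23.91, 0) = 0, max(4.805, 0) = 4.805, max(28.29, 0) = 28.29
Node uu (S = 175.5): continuation = 1/1.01·[0.5500·0.0000 + 0.4500·0.0000] = 0.0000; exercise value = 0.0000 ≤ continuation, so V_uu = 0.0000
Node ud (S = 143.6): continuation = 1/1.01·[0.5500·0.0000 + 0.4500·4.8050] = 2.1408; exercise value = 0.0000 ≤ continuation, so V_ud = 2.1408
Node dd (S = 117.5): continuation = 1/1.01·[0.5500·4.8050 + 0.4500·28.2950] = 15.2233; exercise value = 16.5500 > continuation, so V_dd = 16.5500 (exercise)
Node u (S = 159.5): continuation = 1/1.01·[0.5500·0.0000 + 0.4500·2.1408] = 0.9538; exercise value = 0.0000 ≤ continuation, so V_u = 0.9538
Node d (S = 130.5): continuation = 1/1.01·[0.5500·2.1408 + 0.4500·16.5500] = 8.5396; exercise value = 3.5000 ≤ continuation, so V_d = 8.5396
Node 0 (S = 145): continuation = 1/1.01·[0.5500·0.9538 + 0.4500·8.5396] = 4.3242; exercise value = 0.0000 ≤ continuation, so V_0 = 4.3242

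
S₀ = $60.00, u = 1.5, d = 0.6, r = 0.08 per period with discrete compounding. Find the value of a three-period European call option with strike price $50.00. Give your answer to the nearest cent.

Risk-neutral probability p = (1 + 0.08 − 0.6)/(1.5 − 0.6) = 0.4800/0.9000 = 0.5333
Terminal stock prices: S_uuu = 202.5, S_uud = 81, S_udd = 32.4, S_ddd = 12.96
Terminal payoffs (S − K): max(152.5, 0) = 152.5, max(31, 0) = 31, max(-17.6, 0) = 0, max(-37.04, 0) = 0
Node uu (S = 135): V_uu = 1/1.08·[0.5333·152.5000 + 0.4667·31.0000] = 88.7037
Node ud (S = 54): V_ud = 1/1.08·[0.5333·31.0000 + 0.4667·0.0000] = 15.3086
Node dd (S = 21.6): V_dd = 1/1.08·[0.5333·0.0000 + 0.4667·0.0000] = 0.0000
Node u (S = 90): V_u = 1/1.08·[0.5333·88.7037 + 0.4667·15.3086] = 50.4191
Node d (S = 36): V_d = 1/1.08·[0.5333·15.3086 + 0.4667·0.0000] = 7.5598
Node 0 (S = 60): V_0 = 1/1.08·[0.5333·50.4191 + 0.4667·7.5598] = 28.1649

$28.16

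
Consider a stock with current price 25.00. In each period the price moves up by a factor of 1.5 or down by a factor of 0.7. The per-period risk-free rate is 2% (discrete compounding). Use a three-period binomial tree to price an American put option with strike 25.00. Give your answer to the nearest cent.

6.21

Risk-neutral probability p = (1 + 0.02 − 0.7)/(1.5 − 0.7) = 0.3200/0.8000 = 0.4000
Terminal stock prices: S_uuu = 84.38, S_uud = 39.38, S_udd = 18.37, S_ddd = 8.575
Terminal payoffs (K − S): max(-59.38, 0) = 0, max(-14.38, 0) = 0, max(6.625, 0) = 6.625, max(16.43, 0) = 16.43
Node uu (S = 56.25): continuation = 1/1.02·[0.4000·0.0000 + 0.6000·0.0000] = 0.0000; exercise value = 0.0000 ≤ continuation, so V_uu = 0.0000
Node ud (S = 26.25): continuation = 1/1.02·[0.4000·0.0000 + 0.6000·6.6250] = 3.8971; exercise value = 0.0000 ≤ continuation, so V_ud = 3.8971
Node dd (S = 12.25): continuation = 1/1.02·[0.4000·6.6250 + 0.6000·16.4250] = 12.2598; exercise value = 12.7500 > continuation, so V_dd = 12.7500 (exercise)
Node u (S = 37.5): continuation = 1/1.02·[0.4000·0.0000 + 0.6000·3.8971] = 2.2924; exercise value = 0.0000 ≤ continuation, so V_u = 2.2924
Node d (S = 17.5): continuation = 1/1.02·[0.4000·3.8971 + 0.6000·12.7500] = 9.0283; exercise value = 7.5000 ≤ continuation, so V_d = 9.0283
Node 0 (S = 25): continuation = 1/1.02·[0.4000·2.2924 + 0.6000·9.0283] = 6.2097; exercise value = 0.0000 ≤ continuation, so V_0 = 6.2097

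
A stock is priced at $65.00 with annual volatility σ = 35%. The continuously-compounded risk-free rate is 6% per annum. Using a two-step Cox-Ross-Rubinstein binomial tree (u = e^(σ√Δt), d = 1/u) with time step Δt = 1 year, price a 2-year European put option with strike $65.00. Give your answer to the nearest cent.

CRR parameters: u = e^(σ√Δt) = e^(0.35·√1) = 1.4191, d = 1/u = 0.7047
Per-period rate: rΔt = 0.06·1 = 0.06, so R = e^0.06 = 1.0618
Risk-neutral probability p = (e^0.06 − 0.7047)/(1.4191 − 0.7047) = 0.3571/0.7144 = 0.4999
Terminal stock prices: S_uu = 130.9, S_ud = 65, S_dd = 32.28
Terminal payoffs (K − S): max(-65.89, 0) = 0, max(0, 0) = 0, max(32.72, 0) = 32.72
Node u (S = 92.24): V_u = e^(−0.06)·[0.4999·0.0000 + 0.5001·0.0000] = 0.0000
Node d (S = 45.8): V_d = e^(−0.06)·[0.4999·0.0000 + 0.5001·32.7220] = 15.4100
Node 0 (S = 65): V_0 = e^(−0.06)·[0.4999·0.0000 + 0.5001·15.4100] = 7.2571

$7.26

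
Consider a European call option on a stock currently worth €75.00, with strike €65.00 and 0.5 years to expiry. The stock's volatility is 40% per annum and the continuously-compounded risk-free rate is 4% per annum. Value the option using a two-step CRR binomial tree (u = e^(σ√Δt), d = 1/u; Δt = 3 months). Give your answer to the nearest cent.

€15.26

CRR parameters: u = e^(σ√Δt) = e^(0.4·√0.25) = 1.2214, d = 1/u = 0.8187
Per-period rate: rΔt = 0.04·0.25 = 0.01, so R = e^0.01 = 1.0101
Risk-neutral probability p = (e^0.01 − 0.8187)/(1.2214 − 0.8187) = 0.1913/0.4027 = 0.4751
Terminal stock prices: S_uu = 111.9, S_ud = 75, S_dd = 50.27
Terminal payoffs (S − K): max(46.89, 0) = 46.89, max(10, 0) = 10, max(-14.73, 0) = 0
Node u (S = 91.61): V_u = e^(−0.01)·[0.4751·46.8869 + 0.5249·10.0000] = 27.2520
Node d (S = 61.4): V_d = e^(−0.01)·[0.4751·10.0000 + 0.5249·0.0000] = 4.7040
Node 0 (S = 75): V_0 = e^(−0.01)·[0.4751·27.2520 + 0.5249·4.7040] = 15.2637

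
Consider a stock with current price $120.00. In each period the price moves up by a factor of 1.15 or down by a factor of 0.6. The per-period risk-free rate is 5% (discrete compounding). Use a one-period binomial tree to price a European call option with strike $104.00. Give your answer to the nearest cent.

Risk-neutral probability p = (1 + 0.05 − 0.6)/(1.15 − 0.6) = 0.4500/0.5500 = 0.8182
Terminal stock prices: S_u = 138, S_d = 72
Terminal payoffs (S − K): max(34, 0) = 34, max(-32, 0) = 0
Node 0 (S = 120): V_0 = 1/1.05·[0.8182·34.0000 + 0.1818·0.0000] = 26.4935

$26.49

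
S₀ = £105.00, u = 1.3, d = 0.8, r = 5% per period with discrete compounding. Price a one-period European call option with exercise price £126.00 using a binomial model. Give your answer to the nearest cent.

Risk-neutral probability p = (1 + 0.05 − 0.8)/(1.3 − 0.8) = 0.2500/0.5000 = 0.5000
Terminal stock prices: S_u = 136.5, S_d = 84
Terminal payoffs (S − K): max(10.5, 0) = 10.5, max(-42, 0) = 0
Node 0 (S = 105): V_0 = 1/1.05·[0.5000·10.5000 + 0.5000·0.0000] = 5.0000

£5.00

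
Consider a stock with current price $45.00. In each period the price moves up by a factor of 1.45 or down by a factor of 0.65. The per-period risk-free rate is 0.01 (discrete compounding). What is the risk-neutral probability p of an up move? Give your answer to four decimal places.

Risk-neutral probability p = (1 + 0.01 − 0.65)/(1.45 − 0.65) = 0.3600/0.8000 = 0.4500

p = 0.4500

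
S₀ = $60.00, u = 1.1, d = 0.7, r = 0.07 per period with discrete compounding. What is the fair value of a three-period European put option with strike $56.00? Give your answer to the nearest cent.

Risk-neutral probability p = (1 + 0.07 − 0.7)/(1.1 − 0.7) = 0.3700/0.4000 = 0.9250
Terminal stock prices: S_uuu = 79.86, S_uud = 50.82, S_udd = 32.34, S_ddd = 20.58
Terminal payoffs (K − S): max(-23.86, 0) = 0, max(5.18, 0) = 5.18, max(23.66, 0) = 23.66, max(35.42, 0) = 35.42
Node uu (S = 72.6): V_uu = 1/1.07·[0.9250·0.0000 + 0.0750·5.1800] = 0.3631
Node ud (S = 46.2): V_ud = 1/1.07·[0.9250·5.1800 + 0.0750·23.6600] = 6.1364
Node dd (S = 29.4): V_dd = 1/1.07·[0.9250·23.6600 + 0.0750·35.4200] = 22.9364
Node u (S = 66): V_u = 1/1.07·[0.9250·0.3631 + 0.0750·6.1364] = 0.7440
Node d (S = 42): V_d = 1/1.07·[0.9250·6.1364 + 0.0750·22.9364] = 6.9126
Node 0 (S = 60): V_0 = 1/1.07·[0.9250·0.7440 + 0.0750·6.9126] = 1.1277

$1.13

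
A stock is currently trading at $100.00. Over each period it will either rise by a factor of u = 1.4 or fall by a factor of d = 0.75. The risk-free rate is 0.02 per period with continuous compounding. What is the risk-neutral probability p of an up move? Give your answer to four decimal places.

Risk-neutral probability p = (e^0.02 − 0.75)/(1.4 − 0.75) = 0.2702/0.6500 = 0.4157

p = 0.4157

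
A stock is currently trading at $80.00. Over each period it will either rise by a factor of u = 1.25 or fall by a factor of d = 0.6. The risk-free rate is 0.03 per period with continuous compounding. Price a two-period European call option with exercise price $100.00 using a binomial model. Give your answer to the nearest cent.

$10.33

Risk-neutral probability p = (e^0.03 − 0.6)/(1.25 − 0.6) = 0.4305/0.6500 = 0.6622
Terminal stock prices: S_uu = 125, S_ud = 60, S_dd = 28.8
Terminal payoffs (S − K): max(25, 0) = 25, max(-40, 0) = 0, max(-71.2, 0) = 0
Node u (S = 100): V_u = e^(−0.03)·[0.6622·25.0000 + 0.3378·0.0000] = 16.0666
Node d (S = 48): V_d = e^(−0.03)·[0.6622·0.0000 + 0.3378·0.0000] = 0.0000
Node 0 (S = 80): V_0 = e^(−0.03)·[0.6622·16.0666 + 0.3378·0.0000] = 10.3255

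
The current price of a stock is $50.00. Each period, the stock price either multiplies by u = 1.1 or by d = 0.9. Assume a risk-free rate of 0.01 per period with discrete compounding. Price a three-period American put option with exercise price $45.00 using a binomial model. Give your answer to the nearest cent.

$0.99

Risk-neutral probability p = (1 + 0.01 − 0.9)/(1.1 − 0.9) = 0.1100/0.2000 = 0.5500
Terminal stock prices: S_uuu = 66.55, S_uud = 54.45, S_udd = 44.55, S_ddd = 36.45
Terminal payoffs (K − S): max(-21.55, 0) = 0, max(-9.45, 0) = 0, max(0.45, 0) = 0.45, max(8.55, 0) = 8.55
Node uu (S = 60.5): continuation = 1/1.01·[0.5500·0.0000 + 0.4500·0.0000] = 0.0000; exercise value = 0.0000 ≤ continuation, so V_uu = 0.0000
Node ud (S = 49.5): continuation = 1/1.01·[0.5500·0.0000 + 0.4500·0.4500] = 0.2005; exercise value = 0.0000 ≤ continuation, so V_ud = 0.2005
Node dd (S = 40.5): continuation = 1/1.01·[0.5500·0.4500 + 0.4500·8.5500] = 4.0545; exercise value = 4.5000 > continuation, so V_dd = 4.5000 (exercise)
Node u (S = 55): continuation = 1/1.01·[0.5500·0.0000 + 0.4500·0.2005] = 0.0893; exercise value = 0.0000 ≤ continuation, so V_u = 0.0893
Node d (S = 45): continuation = 1/1.01·[0.5500·0.2005 + 0.4500·4.5000] = 2.1141; exercise value = 0.0000 ≤ continuation, so V_d = 2.1141
Node 0 (S = 50): continuation = 1/1.01·[0.5500·0.0893 + 0.4500·2.1141] = 0.9906; exercise value = 0.0000 ≤ continuation, so V_0 = 0.9906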